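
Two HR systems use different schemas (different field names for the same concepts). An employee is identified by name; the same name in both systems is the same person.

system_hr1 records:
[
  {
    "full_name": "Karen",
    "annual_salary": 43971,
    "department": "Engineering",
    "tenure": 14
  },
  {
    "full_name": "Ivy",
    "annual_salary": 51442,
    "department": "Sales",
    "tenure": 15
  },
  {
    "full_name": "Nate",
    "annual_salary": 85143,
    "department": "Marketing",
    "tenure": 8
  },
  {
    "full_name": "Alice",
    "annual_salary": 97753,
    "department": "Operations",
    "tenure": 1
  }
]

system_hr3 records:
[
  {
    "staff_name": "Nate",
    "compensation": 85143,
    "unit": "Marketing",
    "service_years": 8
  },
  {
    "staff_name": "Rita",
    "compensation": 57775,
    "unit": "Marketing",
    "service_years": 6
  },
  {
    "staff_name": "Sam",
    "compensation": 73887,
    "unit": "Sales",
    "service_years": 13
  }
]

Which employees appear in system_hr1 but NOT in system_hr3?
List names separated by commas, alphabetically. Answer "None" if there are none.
Alice, Ivy, Karen

Schema mapping: "full_name" (system_hr1) = "staff_name" (system_hr3) = employee name

Names in system_hr1: ['Alice', 'Ivy', 'Karen', 'Nate']
Names in system_hr3: ['Nate', 'Rita', 'Sam']

In system_hr1 but not system_hr3: ['Alice', 'Ivy', 'Karen']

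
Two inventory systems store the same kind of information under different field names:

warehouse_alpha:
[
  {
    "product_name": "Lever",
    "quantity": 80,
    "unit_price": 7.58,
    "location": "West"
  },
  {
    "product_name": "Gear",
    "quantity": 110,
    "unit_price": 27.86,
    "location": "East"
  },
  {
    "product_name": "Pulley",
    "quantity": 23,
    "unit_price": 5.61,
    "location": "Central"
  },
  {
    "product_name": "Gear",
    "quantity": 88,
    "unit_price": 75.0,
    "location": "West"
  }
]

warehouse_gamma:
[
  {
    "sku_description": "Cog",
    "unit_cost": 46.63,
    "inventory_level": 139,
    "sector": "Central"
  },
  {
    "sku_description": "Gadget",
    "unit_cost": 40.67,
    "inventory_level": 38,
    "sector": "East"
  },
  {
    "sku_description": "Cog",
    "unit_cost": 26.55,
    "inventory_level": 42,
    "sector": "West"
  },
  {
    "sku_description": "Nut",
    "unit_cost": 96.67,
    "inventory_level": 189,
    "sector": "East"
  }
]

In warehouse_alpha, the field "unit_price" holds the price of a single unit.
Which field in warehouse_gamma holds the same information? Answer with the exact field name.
unit_cost

In warehouse_alpha, "unit_price" holds the price of a single unit.
The fields in warehouse_gamma are: "sku_description", "unit_cost", "inventory_level", "sector".
"unit_cost" is the match: the name refers to the same concept and its values are decimal currency amounts (e.g. 46.63, 40.67).
The other fields ("sku_description", "inventory_level", "sector") hold different kinds of data.

So "unit_price" in warehouse_alpha corresponds to "unit_cost" in warehouse_gamma.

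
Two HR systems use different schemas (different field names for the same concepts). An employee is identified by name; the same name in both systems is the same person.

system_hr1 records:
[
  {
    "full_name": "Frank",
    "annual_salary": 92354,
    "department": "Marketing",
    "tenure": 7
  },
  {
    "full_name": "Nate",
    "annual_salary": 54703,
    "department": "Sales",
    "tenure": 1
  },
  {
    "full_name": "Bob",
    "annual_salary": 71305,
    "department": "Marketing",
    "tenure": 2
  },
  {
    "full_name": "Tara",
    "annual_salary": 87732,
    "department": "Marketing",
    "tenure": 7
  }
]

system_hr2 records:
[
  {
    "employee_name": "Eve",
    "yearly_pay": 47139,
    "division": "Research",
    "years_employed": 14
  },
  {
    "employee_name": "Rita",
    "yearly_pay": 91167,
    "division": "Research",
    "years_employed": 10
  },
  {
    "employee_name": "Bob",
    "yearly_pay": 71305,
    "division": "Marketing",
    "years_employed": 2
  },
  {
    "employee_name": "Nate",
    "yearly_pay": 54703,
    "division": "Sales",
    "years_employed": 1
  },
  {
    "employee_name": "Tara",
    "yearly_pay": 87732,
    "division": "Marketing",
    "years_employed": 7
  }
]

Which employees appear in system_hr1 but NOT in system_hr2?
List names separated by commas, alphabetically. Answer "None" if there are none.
Frank

Schema mapping: "full_name" (system_hr1) = "employee_name" (system_hr2) = employee name

Names in system_hr1: ['Bob', 'Frank', 'Nate', 'Tara']
Names in system_hr2: ['Bob', 'Eve', 'Nate', 'Rita', 'Tara']

In system_hr1 but not system_hr2: ['Frank']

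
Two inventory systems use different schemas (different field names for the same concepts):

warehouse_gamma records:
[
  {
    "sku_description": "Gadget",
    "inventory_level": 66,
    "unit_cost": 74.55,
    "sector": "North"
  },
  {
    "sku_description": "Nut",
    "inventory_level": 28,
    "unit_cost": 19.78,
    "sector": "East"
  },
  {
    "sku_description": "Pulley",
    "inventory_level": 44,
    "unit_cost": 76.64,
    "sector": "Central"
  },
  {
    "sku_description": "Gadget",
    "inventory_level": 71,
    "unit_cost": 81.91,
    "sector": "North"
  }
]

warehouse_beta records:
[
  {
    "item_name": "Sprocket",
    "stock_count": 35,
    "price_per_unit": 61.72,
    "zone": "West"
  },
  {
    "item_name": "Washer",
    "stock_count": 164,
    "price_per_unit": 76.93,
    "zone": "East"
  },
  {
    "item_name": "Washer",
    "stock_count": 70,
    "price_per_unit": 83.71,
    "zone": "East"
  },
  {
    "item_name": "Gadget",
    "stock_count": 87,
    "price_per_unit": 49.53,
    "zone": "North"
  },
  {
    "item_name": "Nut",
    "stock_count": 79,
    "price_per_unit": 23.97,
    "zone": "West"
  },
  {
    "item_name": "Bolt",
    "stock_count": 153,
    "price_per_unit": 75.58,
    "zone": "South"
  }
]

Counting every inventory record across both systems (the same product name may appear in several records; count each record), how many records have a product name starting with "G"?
3

Schema mapping: "sku_description" (warehouse_gamma) = "item_name" (warehouse_beta) = product name

Records with product name starting with "G" in warehouse_gamma: 2
Records with product name starting with "G" in warehouse_beta: 1

Total: 2 + 1 = 3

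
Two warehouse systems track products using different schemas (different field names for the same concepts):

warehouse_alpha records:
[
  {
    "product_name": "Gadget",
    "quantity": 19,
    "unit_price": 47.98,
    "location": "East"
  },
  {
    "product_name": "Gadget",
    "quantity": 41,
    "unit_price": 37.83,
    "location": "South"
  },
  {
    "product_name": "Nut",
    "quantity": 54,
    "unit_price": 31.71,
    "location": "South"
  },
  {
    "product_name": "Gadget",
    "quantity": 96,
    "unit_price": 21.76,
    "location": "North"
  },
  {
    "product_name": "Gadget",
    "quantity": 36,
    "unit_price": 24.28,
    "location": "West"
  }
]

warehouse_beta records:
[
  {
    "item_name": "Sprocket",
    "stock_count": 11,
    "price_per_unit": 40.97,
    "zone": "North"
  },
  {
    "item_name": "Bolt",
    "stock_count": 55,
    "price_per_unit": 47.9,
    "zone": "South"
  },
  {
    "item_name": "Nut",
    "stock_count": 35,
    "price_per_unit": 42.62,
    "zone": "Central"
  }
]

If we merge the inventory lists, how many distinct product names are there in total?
4

Schema mapping: "product_name" (warehouse_alpha) = "item_name" (warehouse_beta) = product name

Products in warehouse_alpha: ['Gadget', 'Nut']
Products in warehouse_beta: ['Bolt', 'Nut', 'Sprocket']

Union (unique products): ['Bolt', 'Gadget', 'Nut', 'Sprocket']
Count: 4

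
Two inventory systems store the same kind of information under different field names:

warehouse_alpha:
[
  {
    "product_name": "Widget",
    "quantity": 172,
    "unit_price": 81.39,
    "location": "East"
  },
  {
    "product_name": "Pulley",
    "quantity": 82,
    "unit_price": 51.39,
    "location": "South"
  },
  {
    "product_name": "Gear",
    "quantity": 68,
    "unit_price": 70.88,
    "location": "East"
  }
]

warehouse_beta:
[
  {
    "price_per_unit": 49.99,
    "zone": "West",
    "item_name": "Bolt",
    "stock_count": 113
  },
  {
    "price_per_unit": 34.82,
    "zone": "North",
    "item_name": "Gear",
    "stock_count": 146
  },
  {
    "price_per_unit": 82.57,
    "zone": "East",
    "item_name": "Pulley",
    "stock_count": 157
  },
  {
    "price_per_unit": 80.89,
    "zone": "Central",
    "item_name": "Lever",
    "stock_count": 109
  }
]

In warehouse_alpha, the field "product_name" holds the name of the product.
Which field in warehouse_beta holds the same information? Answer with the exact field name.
item_name

In warehouse_alpha, "product_name" holds the name of the product.
The fields in warehouse_beta are: "price_per_unit", "zone", "item_name", "stock_count".
"item_name" is the match: the name refers to the same concept and its values are product-name strings (e.g. 'Bolt', 'Gear').
The other fields ("price_per_unit", "zone", "stock_count") hold different kinds of data.

So "product_name" in warehouse_alpha corresponds to "item_name" in warehouse_beta.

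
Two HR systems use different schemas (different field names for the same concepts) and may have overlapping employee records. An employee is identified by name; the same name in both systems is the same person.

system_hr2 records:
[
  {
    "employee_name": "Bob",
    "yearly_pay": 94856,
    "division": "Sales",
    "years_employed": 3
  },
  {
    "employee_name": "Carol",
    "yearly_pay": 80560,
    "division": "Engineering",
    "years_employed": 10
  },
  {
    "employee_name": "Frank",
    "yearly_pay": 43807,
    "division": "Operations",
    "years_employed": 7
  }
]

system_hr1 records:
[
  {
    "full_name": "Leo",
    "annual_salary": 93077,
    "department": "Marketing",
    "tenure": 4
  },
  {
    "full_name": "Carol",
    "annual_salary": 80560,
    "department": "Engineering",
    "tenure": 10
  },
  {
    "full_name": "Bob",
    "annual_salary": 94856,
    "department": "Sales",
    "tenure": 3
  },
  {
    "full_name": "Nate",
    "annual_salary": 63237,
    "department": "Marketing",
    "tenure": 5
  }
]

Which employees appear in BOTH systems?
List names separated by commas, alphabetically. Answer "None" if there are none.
Bob, Carol

Schema mapping: "employee_name" (system_hr2) = "full_name" (system_hr1) = employee name

Names in system_hr2: ['Bob', 'Carol', 'Frank']
Names in system_hr1: ['Bob', 'Carol', 'Leo', 'Nate']

Intersection: ['Bob', 'Carol']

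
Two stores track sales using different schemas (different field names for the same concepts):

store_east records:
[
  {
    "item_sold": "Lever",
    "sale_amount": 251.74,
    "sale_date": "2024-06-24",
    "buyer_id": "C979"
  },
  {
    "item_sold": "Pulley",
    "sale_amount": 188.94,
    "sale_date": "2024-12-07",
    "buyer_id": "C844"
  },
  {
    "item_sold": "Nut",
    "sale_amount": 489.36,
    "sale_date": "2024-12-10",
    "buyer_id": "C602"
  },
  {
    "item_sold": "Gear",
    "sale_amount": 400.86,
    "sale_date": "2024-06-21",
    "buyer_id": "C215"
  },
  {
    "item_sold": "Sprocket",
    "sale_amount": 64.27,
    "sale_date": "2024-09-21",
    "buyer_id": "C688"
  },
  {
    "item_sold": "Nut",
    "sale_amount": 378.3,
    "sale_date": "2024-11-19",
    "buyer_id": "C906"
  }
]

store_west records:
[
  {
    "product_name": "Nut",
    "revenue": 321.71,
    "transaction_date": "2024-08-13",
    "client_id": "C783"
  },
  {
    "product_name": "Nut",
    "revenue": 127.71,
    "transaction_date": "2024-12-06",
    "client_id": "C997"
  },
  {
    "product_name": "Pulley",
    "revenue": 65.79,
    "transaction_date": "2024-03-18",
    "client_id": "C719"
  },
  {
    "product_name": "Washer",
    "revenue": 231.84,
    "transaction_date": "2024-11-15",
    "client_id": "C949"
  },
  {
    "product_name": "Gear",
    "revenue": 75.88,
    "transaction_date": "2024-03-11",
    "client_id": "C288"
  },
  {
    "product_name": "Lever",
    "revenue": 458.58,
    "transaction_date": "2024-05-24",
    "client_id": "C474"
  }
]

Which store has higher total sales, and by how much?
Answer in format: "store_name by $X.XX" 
store_east by $491.96

Schema mapping: "sale_amount" (store_east) = "revenue" (store_west) = sale amount

Total for store_east: 1773.47
Total for store_west: 1281.51

Difference: |1773.47 - 1281.51| = 491.96
store_east has higher sales by $491.96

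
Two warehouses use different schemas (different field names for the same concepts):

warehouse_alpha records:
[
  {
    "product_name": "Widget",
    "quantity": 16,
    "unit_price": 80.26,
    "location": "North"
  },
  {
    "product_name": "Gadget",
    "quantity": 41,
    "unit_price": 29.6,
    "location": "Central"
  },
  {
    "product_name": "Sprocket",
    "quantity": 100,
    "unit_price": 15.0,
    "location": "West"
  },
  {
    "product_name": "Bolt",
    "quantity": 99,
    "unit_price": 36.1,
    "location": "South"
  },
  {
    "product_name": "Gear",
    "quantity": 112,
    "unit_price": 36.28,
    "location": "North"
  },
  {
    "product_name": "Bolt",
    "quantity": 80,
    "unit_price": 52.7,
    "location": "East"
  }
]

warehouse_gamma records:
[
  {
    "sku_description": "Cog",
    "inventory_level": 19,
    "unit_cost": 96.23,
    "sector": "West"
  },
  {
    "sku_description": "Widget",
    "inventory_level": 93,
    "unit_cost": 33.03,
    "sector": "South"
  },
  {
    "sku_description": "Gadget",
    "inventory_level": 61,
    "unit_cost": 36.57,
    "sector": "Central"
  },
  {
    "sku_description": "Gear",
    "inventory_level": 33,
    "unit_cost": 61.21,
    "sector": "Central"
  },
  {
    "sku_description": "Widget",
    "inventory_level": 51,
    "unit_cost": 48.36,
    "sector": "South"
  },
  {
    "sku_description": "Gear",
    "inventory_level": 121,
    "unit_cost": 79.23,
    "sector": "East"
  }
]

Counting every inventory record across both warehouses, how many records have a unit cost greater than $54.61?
4

Schema mapping: "unit_price" (warehouse_alpha) = "unit_cost" (warehouse_gamma) = unit cost

Records > $54.61 in warehouse_alpha: 1
Records > $54.61 in warehouse_gamma: 3

Total count: 1 + 3 = 4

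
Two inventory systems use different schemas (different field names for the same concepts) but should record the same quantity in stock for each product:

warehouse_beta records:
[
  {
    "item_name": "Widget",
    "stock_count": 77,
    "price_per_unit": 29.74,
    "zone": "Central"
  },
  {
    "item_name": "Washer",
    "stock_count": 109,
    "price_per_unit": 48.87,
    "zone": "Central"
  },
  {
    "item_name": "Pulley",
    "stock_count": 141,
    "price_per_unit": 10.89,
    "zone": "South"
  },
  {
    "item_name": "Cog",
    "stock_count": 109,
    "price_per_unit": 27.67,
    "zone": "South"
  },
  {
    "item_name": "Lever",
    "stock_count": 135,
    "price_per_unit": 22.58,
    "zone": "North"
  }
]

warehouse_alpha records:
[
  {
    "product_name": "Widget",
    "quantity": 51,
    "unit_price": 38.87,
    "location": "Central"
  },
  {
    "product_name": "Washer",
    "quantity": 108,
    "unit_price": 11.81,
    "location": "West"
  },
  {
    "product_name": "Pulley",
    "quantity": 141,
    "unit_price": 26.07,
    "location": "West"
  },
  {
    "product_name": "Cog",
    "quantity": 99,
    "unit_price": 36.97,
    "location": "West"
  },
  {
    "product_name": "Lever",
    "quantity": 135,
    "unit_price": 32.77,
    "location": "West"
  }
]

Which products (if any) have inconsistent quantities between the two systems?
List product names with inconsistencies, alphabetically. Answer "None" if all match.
Cog, Washer, Widget

Schema mappings:
- "item_name" (warehouse_beta) = "product_name" (warehouse_alpha) = product name
- "stock_count" (warehouse_beta) = "quantity" (warehouse_alpha) = quantity

Comparison:
  Widget: 77 vs 51 - MISMATCH
  Washer: 109 vs 108 - MISMATCH
  Pulley: 141 vs 141 - MATCH
  Cog: 109 vs 99 - MISMATCH
  Lever: 135 vs 135 - MATCH

Products with inconsistencies: Cog, Washer, Widget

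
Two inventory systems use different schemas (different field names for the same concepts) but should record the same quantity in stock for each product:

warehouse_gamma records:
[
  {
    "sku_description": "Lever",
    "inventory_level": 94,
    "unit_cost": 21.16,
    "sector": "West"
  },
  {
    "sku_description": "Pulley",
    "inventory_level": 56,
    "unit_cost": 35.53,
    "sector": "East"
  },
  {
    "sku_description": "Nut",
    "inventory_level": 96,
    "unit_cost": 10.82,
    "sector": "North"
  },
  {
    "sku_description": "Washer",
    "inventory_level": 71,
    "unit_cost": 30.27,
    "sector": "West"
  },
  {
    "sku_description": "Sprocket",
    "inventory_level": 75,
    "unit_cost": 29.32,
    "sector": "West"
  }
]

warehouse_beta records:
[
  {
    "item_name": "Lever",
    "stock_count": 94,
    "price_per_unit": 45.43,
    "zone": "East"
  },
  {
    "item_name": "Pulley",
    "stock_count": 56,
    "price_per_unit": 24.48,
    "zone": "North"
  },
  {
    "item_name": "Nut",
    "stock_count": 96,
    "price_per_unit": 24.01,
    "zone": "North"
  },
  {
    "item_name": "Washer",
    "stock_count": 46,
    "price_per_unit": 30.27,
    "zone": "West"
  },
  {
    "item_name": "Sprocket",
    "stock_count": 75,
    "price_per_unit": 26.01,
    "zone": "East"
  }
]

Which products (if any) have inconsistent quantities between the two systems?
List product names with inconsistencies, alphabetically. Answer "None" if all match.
Washer

Schema mappings:
- "sku_description" (warehouse_gamma) = "item_name" (warehouse_beta) = product name
- "inventory_level" (warehouse_gamma) = "stock_count" (warehouse_beta) = quantity

Comparison:
  Lever: 94 vs 94 - MATCH
  Pulley: 56 vs 56 - MATCH
  Nut: 96 vs 96 - MATCH
  Washer: 71 vs 46 - MISMATCH
  Sprocket: 75 vs 75 - MATCH

Products with inconsistencies: Washer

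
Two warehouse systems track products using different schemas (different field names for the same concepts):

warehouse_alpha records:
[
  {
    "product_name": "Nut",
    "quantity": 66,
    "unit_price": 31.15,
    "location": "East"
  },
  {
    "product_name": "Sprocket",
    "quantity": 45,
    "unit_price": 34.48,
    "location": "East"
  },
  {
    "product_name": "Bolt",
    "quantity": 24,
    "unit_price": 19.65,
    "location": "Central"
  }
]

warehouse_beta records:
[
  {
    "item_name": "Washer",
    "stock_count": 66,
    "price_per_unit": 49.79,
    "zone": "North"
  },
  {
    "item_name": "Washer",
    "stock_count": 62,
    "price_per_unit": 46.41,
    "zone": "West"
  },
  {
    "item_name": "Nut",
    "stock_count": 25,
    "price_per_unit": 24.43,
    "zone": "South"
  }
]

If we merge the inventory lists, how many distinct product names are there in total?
4

Schema mapping: "product_name" (warehouse_alpha) = "item_name" (warehouse_beta) = product name

Products in warehouse_alpha: ['Bolt', 'Nut', 'Sprocket']
Products in warehouse_beta: ['Nut', 'Washer']

Union (unique products): ['Bolt', 'Nut', 'Sprocket', 'Washer']
Count: 4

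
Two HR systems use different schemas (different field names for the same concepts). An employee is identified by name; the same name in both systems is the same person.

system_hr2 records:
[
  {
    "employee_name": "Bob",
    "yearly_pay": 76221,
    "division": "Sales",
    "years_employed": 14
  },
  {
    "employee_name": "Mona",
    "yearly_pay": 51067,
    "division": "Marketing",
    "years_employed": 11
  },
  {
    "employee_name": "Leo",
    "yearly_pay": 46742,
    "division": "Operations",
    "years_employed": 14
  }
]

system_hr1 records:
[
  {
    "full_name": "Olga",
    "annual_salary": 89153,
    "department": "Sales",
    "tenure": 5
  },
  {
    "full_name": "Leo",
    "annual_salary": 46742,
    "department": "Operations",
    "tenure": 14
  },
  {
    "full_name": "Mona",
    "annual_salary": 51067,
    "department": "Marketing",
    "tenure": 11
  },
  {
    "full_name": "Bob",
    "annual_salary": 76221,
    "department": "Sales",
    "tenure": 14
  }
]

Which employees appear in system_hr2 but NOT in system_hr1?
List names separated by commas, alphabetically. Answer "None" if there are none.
None

Schema mapping: "employee_name" (system_hr2) = "full_name" (system_hr1) = employee name

Names in system_hr2: ['Bob', 'Leo', 'Mona']
Names in system_hr1: ['Bob', 'Leo', 'Mona', 'Olga']

In system_hr2 but not system_hr1: None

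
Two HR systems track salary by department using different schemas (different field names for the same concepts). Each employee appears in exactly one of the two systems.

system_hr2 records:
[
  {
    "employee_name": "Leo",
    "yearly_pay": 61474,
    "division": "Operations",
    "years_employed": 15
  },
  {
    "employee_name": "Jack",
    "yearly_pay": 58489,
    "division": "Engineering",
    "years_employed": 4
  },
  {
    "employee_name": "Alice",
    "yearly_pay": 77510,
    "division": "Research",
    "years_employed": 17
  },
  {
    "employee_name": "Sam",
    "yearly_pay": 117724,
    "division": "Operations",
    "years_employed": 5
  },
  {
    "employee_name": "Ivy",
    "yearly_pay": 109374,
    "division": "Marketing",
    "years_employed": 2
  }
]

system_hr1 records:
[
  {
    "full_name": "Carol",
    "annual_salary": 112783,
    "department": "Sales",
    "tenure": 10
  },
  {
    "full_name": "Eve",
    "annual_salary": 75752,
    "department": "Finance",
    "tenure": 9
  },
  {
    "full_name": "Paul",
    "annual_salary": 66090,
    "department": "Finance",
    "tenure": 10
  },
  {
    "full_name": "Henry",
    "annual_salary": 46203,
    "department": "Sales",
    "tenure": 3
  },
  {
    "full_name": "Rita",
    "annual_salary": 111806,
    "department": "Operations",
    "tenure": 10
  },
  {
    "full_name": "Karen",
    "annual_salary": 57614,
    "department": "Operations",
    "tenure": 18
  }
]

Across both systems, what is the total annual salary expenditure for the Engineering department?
58489

Schema mappings:
- "division" (system_hr2) = "department" (system_hr1) = department
- "yearly_pay" (system_hr2) = "annual_salary" (system_hr1) = salary

Engineering salaries from system_hr2: 58489
Engineering salaries from system_hr1: 0

Total: 58489 + 0 = 58489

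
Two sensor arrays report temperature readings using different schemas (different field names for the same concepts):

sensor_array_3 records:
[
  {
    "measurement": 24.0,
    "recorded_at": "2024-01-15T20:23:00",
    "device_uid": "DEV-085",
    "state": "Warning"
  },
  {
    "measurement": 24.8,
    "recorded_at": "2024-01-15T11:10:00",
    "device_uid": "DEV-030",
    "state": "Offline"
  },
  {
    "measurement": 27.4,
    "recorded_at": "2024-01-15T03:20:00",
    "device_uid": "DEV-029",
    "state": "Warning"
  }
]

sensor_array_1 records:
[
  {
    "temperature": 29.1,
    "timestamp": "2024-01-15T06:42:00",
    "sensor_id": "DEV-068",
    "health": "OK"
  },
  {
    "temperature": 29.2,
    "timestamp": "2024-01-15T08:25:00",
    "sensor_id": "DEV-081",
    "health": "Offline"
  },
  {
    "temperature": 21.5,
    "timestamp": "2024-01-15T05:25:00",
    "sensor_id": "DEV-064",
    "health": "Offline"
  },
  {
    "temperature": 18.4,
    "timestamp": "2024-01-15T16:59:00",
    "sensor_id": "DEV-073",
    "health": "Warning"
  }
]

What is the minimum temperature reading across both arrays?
18.4

Schema mapping: "measurement" (sensor_array_3) = "temperature" (sensor_array_1) = temperature reading

Minimum in sensor_array_3: 24.0
Minimum in sensor_array_1: 18.4

Overall minimum: min(24.0, 18.4) = 18.4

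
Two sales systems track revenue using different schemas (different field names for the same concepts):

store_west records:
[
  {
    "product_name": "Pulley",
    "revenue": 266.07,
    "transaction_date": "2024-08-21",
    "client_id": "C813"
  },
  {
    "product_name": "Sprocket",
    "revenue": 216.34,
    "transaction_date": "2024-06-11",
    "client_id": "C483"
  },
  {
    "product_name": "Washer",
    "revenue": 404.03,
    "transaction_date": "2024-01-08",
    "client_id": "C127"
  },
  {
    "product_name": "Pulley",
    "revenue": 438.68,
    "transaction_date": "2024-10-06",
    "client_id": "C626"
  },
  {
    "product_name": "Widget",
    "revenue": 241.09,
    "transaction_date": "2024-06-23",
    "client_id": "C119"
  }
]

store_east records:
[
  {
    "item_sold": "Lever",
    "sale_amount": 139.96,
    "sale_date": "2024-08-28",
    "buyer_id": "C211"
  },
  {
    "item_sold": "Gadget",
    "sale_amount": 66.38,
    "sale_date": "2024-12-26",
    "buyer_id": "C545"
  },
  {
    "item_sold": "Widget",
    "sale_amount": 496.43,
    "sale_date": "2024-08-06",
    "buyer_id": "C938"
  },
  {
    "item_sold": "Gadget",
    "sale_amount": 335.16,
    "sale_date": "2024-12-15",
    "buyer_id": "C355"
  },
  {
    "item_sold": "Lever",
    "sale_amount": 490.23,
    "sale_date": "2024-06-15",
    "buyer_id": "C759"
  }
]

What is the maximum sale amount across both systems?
496.43

Reconcile: "revenue" (store_west) = "sale_amount" (store_east) = sale amount

Maximum in store_west: 438.68
Maximum in store_east: 496.43

Overall maximum: max(438.68, 496.43) = 496.43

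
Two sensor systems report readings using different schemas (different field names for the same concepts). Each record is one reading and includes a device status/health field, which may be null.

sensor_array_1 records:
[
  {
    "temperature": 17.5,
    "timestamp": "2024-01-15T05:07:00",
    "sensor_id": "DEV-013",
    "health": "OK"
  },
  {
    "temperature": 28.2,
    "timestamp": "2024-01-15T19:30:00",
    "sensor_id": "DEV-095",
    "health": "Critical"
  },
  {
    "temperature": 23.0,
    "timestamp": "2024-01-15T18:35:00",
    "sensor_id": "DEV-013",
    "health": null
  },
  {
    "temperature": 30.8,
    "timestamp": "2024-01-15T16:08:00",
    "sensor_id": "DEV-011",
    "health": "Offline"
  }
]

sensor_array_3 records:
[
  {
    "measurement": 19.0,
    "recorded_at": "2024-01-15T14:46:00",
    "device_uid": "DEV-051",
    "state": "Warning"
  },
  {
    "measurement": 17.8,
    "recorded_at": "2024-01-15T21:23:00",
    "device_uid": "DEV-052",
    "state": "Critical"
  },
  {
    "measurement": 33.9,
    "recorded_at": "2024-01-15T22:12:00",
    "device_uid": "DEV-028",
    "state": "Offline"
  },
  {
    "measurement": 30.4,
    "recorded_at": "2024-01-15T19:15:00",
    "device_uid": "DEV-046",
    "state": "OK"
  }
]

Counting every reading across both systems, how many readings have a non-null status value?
7

Schema mapping: "health" (sensor_array_1) = "state" (sensor_array_3) = status

Non-null in sensor_array_1: 3
Non-null in sensor_array_3: 4

Total non-null: 3 + 4 = 7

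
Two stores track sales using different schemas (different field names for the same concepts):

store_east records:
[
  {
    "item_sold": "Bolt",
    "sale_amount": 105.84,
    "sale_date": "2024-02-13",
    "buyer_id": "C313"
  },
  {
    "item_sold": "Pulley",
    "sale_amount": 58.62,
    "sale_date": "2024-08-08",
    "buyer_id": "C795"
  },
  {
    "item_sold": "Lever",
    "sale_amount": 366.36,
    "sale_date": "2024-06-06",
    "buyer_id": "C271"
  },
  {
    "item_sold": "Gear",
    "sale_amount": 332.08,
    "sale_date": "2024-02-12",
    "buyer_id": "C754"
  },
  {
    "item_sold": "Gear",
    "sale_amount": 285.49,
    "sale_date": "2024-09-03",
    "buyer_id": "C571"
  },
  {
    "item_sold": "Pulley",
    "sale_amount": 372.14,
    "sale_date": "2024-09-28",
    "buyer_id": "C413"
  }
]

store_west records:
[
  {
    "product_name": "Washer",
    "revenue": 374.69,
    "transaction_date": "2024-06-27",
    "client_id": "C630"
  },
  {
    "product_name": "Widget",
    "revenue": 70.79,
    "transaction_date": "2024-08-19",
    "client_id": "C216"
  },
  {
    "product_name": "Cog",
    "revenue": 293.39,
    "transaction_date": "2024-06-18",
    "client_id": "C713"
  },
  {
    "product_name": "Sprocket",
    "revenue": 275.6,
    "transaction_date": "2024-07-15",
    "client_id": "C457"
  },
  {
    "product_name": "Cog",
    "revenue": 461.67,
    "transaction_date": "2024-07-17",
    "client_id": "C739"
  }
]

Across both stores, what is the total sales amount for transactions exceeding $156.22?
2761.42

Schema mapping: "sale_amount" (store_east) = "revenue" (store_west) = sale amount

Sum of sales > $156.22 in store_east: 1356.07
Sum of sales > $156.22 in store_west: 1405.35

Total: 1356.07 + 1405.35 = 2761.42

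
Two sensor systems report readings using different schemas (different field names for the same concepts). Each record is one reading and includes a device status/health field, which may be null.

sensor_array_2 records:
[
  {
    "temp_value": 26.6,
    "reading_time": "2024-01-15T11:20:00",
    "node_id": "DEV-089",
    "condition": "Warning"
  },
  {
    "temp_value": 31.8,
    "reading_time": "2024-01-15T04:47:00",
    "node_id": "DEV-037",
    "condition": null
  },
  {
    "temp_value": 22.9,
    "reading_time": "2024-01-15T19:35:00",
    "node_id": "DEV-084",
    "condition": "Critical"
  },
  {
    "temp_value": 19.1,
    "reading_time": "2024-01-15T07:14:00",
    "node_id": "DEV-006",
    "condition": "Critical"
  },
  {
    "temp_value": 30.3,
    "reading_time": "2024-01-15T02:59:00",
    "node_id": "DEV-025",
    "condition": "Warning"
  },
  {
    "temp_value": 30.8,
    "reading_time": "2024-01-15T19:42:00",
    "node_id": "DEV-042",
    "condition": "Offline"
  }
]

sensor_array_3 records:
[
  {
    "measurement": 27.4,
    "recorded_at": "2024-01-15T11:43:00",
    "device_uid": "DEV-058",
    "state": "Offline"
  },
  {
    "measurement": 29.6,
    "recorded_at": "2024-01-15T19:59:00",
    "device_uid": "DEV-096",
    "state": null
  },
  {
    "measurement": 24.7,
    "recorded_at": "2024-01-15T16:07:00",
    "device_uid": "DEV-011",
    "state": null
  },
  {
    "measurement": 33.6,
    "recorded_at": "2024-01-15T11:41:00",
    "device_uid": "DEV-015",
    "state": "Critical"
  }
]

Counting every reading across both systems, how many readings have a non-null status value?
7

Schema mapping: "condition" (sensor_array_2) = "state" (sensor_array_3) = status

Non-null in sensor_array_2: 5
Non-null in sensor_array_3: 2

Total non-null: 5 + 2 = 7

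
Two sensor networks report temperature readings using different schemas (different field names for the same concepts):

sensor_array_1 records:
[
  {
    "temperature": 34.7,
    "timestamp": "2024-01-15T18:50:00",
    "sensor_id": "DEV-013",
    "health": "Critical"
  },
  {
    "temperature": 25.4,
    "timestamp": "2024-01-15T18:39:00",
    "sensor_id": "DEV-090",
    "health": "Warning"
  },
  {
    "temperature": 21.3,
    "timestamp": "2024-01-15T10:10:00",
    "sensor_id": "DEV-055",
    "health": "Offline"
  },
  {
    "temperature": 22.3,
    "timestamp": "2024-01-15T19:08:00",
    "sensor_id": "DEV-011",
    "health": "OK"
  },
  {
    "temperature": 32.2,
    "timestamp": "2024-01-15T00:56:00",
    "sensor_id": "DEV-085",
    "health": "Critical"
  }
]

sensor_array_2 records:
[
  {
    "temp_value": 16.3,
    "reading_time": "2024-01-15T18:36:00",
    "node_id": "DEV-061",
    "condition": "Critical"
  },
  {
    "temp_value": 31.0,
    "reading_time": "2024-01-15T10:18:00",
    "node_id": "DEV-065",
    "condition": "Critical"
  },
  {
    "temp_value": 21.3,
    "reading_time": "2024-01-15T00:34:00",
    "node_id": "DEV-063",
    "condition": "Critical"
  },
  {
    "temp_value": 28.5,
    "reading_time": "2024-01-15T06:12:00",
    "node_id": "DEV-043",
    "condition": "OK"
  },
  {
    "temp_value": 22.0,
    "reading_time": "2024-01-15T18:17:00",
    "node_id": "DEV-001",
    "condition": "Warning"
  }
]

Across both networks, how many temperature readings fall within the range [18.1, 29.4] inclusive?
6

Schema mapping: "temperature" (sensor_array_1) = "temp_value" (sensor_array_2) = temperature

Readings in [18.1, 29.4] from sensor_array_1: 3
Readings in [18.1, 29.4] from sensor_array_2: 3

Total count: 3 + 3 = 6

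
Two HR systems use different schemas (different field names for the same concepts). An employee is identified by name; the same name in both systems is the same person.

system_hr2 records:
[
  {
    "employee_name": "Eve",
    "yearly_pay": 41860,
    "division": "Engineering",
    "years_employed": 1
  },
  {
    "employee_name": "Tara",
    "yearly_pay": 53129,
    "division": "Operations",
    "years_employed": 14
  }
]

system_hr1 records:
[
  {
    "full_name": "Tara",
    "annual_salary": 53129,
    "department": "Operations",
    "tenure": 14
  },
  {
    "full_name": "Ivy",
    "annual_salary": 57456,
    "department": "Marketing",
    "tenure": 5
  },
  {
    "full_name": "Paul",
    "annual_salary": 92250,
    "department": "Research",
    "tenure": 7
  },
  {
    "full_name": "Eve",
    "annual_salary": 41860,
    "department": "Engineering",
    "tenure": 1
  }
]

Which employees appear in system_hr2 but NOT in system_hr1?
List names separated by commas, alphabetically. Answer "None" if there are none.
None

Schema mapping: "employee_name" (system_hr2) = "full_name" (system_hr1) = employee name

Names in system_hr2: ['Eve', 'Tara']
Names in system_hr1: ['Eve', 'Ivy', 'Paul', 'Tara']

In system_hr2 but not system_hr1: None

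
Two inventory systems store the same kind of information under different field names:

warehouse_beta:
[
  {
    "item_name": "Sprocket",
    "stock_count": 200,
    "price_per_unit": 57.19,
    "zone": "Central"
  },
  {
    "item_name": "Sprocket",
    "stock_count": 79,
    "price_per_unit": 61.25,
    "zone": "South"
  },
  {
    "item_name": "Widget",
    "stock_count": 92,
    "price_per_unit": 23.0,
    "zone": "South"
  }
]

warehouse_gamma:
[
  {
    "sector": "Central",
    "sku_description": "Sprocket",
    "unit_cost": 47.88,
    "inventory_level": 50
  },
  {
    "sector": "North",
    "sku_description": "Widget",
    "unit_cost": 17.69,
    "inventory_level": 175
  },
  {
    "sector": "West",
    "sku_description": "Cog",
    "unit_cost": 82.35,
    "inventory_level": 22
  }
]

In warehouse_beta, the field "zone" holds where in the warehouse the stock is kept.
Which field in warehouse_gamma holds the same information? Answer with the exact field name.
sector

In warehouse_beta, "zone" holds where in the warehouse the stock is kept.
The fields in warehouse_gamma are: "sector", "sku_description", "unit_cost", "inventory_level".
"sector" is the match: the name refers to the same concept and its values are area labels (e.g. 'Central', 'North').
The other fields ("sku_description", "unit_cost", "inventory_level") hold different kinds of data.

So "zone" in warehouse_beta corresponds to "sector" in warehouse_gamma.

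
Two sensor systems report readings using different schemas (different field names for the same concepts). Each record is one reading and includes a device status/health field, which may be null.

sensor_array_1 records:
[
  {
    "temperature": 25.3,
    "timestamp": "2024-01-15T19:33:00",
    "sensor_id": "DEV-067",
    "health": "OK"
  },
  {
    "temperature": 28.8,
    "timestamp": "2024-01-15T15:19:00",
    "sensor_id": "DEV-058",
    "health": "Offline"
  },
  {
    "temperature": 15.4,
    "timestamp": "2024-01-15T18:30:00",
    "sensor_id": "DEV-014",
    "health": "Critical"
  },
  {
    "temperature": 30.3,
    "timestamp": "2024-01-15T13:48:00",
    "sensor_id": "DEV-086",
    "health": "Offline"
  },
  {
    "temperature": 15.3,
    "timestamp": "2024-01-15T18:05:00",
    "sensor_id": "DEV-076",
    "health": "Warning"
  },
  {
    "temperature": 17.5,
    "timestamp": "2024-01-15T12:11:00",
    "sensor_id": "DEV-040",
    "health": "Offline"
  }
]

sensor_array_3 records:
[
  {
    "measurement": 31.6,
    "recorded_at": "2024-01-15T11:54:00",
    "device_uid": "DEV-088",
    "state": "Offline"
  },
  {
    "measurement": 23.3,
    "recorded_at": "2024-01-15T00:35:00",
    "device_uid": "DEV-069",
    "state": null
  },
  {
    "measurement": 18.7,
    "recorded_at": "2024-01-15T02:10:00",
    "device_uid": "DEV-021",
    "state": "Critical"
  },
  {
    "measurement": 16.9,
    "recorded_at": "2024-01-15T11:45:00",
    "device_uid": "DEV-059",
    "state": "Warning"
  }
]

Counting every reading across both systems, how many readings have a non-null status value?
9

Schema mapping: "health" (sensor_array_1) = "state" (sensor_array_3) = status

Non-null in sensor_array_1: 6
Non-null in sensor_array_3: 3

Total non-null: 6 + 3 = 9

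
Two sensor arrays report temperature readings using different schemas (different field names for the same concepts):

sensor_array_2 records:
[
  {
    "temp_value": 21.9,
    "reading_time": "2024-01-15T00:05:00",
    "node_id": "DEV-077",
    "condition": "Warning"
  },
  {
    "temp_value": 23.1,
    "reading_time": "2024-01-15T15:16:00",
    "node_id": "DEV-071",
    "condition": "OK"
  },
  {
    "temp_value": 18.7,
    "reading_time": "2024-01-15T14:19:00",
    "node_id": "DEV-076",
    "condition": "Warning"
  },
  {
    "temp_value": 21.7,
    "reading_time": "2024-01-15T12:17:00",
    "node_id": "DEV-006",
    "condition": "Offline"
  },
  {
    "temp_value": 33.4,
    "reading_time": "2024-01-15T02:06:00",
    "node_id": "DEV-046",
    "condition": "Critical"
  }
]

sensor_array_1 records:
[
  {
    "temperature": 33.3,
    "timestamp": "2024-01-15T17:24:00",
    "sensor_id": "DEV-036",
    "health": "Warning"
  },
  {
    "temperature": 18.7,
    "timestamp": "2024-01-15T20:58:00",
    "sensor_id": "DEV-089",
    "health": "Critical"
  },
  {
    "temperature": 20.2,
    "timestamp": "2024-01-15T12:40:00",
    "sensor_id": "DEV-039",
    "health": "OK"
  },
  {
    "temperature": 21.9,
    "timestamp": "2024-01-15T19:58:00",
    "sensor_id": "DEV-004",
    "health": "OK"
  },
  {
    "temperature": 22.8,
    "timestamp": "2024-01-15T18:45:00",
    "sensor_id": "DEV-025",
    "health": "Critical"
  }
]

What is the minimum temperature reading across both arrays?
18.7

Schema mapping: "temp_value" (sensor_array_2) = "temperature" (sensor_array_1) = temperature reading

Minimum in sensor_array_2: 18.7
Minimum in sensor_array_1: 18.7

Overall minimum: min(18.7, 18.7) = 18.7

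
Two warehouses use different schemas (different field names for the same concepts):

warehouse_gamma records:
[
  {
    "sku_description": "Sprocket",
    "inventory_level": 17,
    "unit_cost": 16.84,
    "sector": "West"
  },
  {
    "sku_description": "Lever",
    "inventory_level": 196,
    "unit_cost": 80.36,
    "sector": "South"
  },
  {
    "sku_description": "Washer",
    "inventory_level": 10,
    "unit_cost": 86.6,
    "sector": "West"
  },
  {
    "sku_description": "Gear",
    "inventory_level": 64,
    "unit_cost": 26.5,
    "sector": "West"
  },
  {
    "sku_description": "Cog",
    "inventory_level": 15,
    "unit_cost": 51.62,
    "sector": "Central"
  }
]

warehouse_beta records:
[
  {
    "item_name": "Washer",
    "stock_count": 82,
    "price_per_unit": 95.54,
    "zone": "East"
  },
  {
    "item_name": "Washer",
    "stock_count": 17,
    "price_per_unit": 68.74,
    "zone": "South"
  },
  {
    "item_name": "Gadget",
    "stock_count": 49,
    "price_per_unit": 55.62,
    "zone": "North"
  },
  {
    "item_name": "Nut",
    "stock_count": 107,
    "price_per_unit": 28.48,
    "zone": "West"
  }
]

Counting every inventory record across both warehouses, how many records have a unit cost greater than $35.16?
6

Schema mapping: "unit_cost" (warehouse_gamma) = "price_per_unit" (warehouse_beta) = unit cost

Records > $35.16 in warehouse_gamma: 3
Records > $35.16 in warehouse_beta: 3

Total count: 3 + 3 = 6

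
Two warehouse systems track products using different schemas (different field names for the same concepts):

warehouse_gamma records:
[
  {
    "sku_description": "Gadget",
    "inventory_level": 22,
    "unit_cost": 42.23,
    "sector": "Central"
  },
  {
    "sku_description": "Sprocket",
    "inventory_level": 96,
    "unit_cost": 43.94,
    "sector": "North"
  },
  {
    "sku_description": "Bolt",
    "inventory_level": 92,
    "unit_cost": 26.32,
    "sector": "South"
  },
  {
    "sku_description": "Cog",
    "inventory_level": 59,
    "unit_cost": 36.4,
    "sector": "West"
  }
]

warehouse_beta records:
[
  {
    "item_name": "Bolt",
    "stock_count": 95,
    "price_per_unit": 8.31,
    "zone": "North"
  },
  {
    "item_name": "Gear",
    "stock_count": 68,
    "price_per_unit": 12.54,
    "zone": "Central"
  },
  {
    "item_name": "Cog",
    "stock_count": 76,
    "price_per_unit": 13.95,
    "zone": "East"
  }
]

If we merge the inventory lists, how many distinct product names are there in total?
5

Schema mapping: "sku_description" (warehouse_gamma) = "item_name" (warehouse_beta) = product name

Products in warehouse_gamma: ['Bolt', 'Cog', 'Gadget', 'Sprocket']
Products in warehouse_beta: ['Bolt', 'Cog', 'Gear']

Union (unique products): ['Bolt', 'Cog', 'Gadget', 'Gear', 'Sprocket']
Count: 5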